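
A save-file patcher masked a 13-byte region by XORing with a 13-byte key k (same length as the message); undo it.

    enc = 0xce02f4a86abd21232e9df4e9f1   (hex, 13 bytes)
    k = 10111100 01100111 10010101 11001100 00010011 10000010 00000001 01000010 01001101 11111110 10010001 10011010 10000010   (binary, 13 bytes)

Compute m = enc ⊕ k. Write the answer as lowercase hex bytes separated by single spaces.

XOR is its own inverse, so applying the key byte-wise gives the result directly.
byte 0: 11001110 xor 10111100 = 01110010
byte 1: 00000010 xor 01100111 = 01100101
byte 2: 11110100 xor 10010101 = 01100001
byte 3: 10101000 xor 11001100 = 01100100
byte 4: 01101010 xor 00010011 = 01111001
byte 5: 10111101 xor 10000010 = 00111111
byte 6: 00100001 xor 00000001 = 00100000
byte 7: 00100011 xor 01000010 = 01100001
byte 8: 00101110 xor 01001101 = 01100011
byte 9: 10011101 xor 11111110 = 01100011
byte 10: 11110100 xor 10010001 = 01100101
byte 11: 11101001 xor 10011010 = 01110011
byte 12: 11110001 xor 10000010 = 01110011

72 65 61 64 79 3f 20 61 63 63 65 73 73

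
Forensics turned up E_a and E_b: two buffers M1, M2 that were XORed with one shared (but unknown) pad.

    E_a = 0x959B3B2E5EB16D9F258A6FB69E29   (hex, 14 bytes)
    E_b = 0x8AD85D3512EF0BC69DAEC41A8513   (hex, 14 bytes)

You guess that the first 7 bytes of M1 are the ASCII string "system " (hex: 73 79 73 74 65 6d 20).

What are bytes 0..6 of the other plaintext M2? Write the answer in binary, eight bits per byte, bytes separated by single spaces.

First, E_a ⊕ E_b = (M1 ⊕ K) ⊕ (M2 ⊕ K) = M1 ⊕ M2, so the key drops out. Then M2 = (M1 ⊕ M2) ⊕ M1 over the first 7 bytes.
byte 0: (95 XOR 8a) XOR 73 = 1f XOR 73 = 6c
byte 1: (9b XOR d8) XOR 79 = 43 XOR 79 = 3a
byte 2: (3b XOR 5d) XOR 73 = 66 XOR 73 = 15
byte 3: (2e XOR 35) XOR 74 = 1b XOR 74 = 6f
byte 4: (5e XOR 12) XOR 65 = 4c XOR 65 = 29
byte 5: (b1 XOR ef) XOR 6d = 5e XOR 6d = 33
byte 6: (6d XOR 0b) XOR 20 = 66 XOR 20 = 46

01101100 00111010 00010101 01101111 00101001 00110011 01000110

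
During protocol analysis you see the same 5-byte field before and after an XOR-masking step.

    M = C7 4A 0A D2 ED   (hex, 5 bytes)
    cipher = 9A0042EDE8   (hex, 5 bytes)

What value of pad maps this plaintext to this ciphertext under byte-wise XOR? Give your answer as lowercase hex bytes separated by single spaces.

5d 4a 48 3f 05

Since cipher = M ⊕ pad, XORing both sides with M gives pad = M ⊕ cipher.
c7 xor 9a = 5d
4a xor 00 = 4a
0a xor 42 = 48
d2 xor ed = 3f
ed xor e8 = 05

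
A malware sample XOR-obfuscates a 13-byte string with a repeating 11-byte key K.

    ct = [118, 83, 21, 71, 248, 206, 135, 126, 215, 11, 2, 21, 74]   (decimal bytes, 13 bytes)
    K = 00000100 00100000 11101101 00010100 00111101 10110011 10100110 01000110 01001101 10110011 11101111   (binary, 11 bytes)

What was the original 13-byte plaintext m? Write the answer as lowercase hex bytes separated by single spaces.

The 11-byte key repeats, so the effective keystream is 04 20 ed 14 3d b3 a6 46 4d b3 ef 04 20.
byte 0: 01110110 xor 00000100 = 01110010
byte 1: 01010011 xor 00100000 = 01110011
byte 2: 00010101 xor 11101101 = 11111000
byte 3: 01000111 xor 00010100 = 01010011
byte 4: 11111000 xor 00111101 = 11000101
byte 5: 11001110 xor 10110011 = 01111101
byte 6: 10000111 xor 10100110 = 00100001
byte 7: 01111110 xor 01000110 = 00111000
byte 8: 11010111 xor 01001101 = 10011010
byte 9: 00001011 xor 10110011 = 10111000
byte 10: 00000010 xor 11101111 = 11101101
byte 11: 00010101 xor 00000100 = 00010001
byte 12: 01001010 xor 00100000 = 01101010

72 73 f8 53 c5 7d 21 38 9a b8 ed 11 6a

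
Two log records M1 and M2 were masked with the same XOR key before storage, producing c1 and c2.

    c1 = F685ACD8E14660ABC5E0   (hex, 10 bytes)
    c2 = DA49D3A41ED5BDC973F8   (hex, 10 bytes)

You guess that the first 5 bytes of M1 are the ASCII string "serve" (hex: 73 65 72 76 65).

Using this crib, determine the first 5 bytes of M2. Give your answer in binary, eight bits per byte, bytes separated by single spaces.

01011111 10101001 00001101 00001010 10011010

First, c1 ⊕ c2 = (M1 ⊕ K) ⊕ (M2 ⊕ K) = M1 ⊕ M2, so the key drops out. Then M2 = (M1 ⊕ M2) ⊕ M1 over the first 5 bytes.
byte 0: (f6 XOR da) XOR 73 = 2c XOR 73 = 5f
byte 1: (85 XOR 49) XOR 65 = cc XOR 65 = a9
byte 2: (ac XOR d3) XOR 72 = 7f XOR 72 = 0d
byte 3: (d8 XOR a4) XOR 76 = 7c XOR 76 = 0a
byte 4: (e1 XOR 1e) XOR 65 = ff XOR 65 = 9a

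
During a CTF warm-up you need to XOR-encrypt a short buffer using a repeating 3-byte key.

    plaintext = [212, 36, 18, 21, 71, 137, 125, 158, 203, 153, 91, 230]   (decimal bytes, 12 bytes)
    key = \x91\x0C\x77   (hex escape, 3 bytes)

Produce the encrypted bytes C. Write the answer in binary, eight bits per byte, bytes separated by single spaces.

01000101 00101000 01100101 10000100 01001011 11111110 11101100 10010010 10111100 00001000 01010111 10010001

The 3-byte key repeats, so the effective keystream is 91 0c 77 91 0c 77 91 0c 77 91 0c 77.
byte 0: 11010100 xor 10010001 = 01000101
byte 1: 00100100 xor 00001100 = 00101000
byte 2: 00010010 xor 01110111 = 01100101
byte 3: 00010101 xor 10010001 = 10000100
byte 4: 01000111 xor 00001100 = 01001011
byte 5: 10001001 xor 01110111 = 11111110
byte 6: 01111101 xor 10010001 = 11101100
byte 7: 10011110 xor 00001100 = 10010010
byte 8: 11001011 xor 01110111 = 10111100
byte 9: 10011001 xor 10010001 = 00001000
byte 10: 01011011 xor 00001100 = 01010111
byte 11: 11100110 xor 01110111 = 10010001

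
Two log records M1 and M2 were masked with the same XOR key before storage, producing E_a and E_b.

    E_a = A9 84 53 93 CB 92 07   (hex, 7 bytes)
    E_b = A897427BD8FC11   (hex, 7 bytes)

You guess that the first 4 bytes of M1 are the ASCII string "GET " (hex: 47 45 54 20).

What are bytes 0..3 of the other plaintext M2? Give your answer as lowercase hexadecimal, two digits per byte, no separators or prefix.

First, E_a ⊕ E_b = (M1 ⊕ K) ⊕ (M2 ⊕ K) = M1 ⊕ M2, so the key drops out. Then M2 = (M1 ⊕ M2) ⊕ M1 over the first 4 bytes.
byte 0: (a9 ⊕ a8) ⊕ 47 = 01 ⊕ 47 = 46
byte 1: (84 ⊕ 97) ⊕ 45 = 13 ⊕ 45 = 56
byte 2: (53 ⊕ 42) ⊕ 54 = 11 ⊕ 54 = 45
byte 3: (93 ⊕ 7b) ⊕ 20 = e8 ⊕ 20 = c8

465645c8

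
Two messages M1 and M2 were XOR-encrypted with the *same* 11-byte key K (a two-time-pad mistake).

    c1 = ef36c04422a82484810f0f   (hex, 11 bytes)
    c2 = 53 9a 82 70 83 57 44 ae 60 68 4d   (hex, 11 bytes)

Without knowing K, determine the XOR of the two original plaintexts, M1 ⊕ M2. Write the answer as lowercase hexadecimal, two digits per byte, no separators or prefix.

c1 ⊕ c2 = (M1 ⊕ K) ⊕ (M2 ⊕ K) = M1 ⊕ M2 — the shared key cancels under XOR.
239 XOR  83 = 188
 54 XOR 154 = 172
192 XOR 130 =  66
 68 XOR 112 =  52
 34 XOR 131 = 161
168 XOR  87 = 255
 36 XOR  68 =  96
132 XOR 174 =  42
129 XOR  96 = 225
 15 XOR 104 = 103
 15 XOR  77 =  66

bcac4234a1ff602ae16742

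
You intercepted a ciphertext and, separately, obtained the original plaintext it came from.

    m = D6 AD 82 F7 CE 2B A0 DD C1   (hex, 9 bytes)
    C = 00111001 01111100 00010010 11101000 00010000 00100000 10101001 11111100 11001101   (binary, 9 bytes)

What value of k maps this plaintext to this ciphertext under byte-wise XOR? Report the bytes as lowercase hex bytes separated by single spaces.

Since C = m ⊕ k, XORing both sides with m gives k = m ⊕ C.
d6 XOR 39 = ef
ad XOR 7c = d1
82 XOR 12 = 90
f7 XOR e8 = 1f
ce XOR 10 = de
2b XOR 20 = 0b
a0 XOR a9 = 09
dd XOR fc = 21
c1 XOR cd = 0c

ef d1 90 1f de 0b 09 21 0c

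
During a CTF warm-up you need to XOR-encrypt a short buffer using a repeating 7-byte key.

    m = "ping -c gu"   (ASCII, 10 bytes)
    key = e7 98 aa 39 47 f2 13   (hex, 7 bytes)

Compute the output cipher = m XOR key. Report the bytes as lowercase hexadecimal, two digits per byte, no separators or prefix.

The 7-byte key repeats, so the effective keystream is e7 98 aa 39 47 f2 13 e7 98 aa.
byte 0: 70 XOR e7 = 97
byte 1: 69 XOR 98 = f1
byte 2: 6e XOR aa = c4
byte 3: 67 XOR 39 = 5e
byte 4: 20 XOR 47 = 67
byte 5: 2d XOR f2 = df
byte 6: 63 XOR 13 = 70
byte 7: 20 XOR e7 = c7
byte 8: 67 XOR 98 = ff
byte 9: 75 XOR aa = df

97f1c45e67df70c7ffdf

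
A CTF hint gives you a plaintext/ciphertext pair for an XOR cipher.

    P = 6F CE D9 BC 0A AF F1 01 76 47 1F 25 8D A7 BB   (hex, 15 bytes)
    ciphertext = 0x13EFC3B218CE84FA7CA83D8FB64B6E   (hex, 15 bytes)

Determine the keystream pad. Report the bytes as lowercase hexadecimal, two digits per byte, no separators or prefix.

7c211a0e126175fb0aef22aa3becd5

Since ciphertext = P ⊕ pad, XORing both sides with P gives pad = P ⊕ ciphertext.
111 ⊕  19 = 124
206 ⊕ 239 =  33
217 ⊕ 195 =  26
188 ⊕ 178 =  14
 10 ⊕  24 =  18
175 ⊕ 206 =  97
241 ⊕ 132 = 117
  1 ⊕ 250 = 251
118 ⊕ 124 =  10
 71 ⊕ 168 = 239
 31 ⊕  61 =  34
 37 ⊕ 143 = 170
141 ⊕ 182 =  59
167 ⊕  75 = 236
187 ⊕ 110 = 213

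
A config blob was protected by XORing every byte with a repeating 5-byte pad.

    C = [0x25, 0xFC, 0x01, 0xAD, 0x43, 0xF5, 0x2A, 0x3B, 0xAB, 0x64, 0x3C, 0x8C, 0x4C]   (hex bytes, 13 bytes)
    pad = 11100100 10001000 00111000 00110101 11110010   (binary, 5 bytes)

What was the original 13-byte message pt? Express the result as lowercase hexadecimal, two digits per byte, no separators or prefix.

The 5-byte key repeats, so the effective keystream is e4 88 38 35 f2 e4 88 38 35 f2 e4 88 38.
byte 0:  37 XOR 228 = 193
byte 1: 252 XOR 136 = 116
byte 2:   1 XOR  56 =  57
byte 3: 173 XOR  53 = 152
byte 4:  67 XOR 242 = 177
byte 5: 245 XOR 228 =  17
byte 6:  42 XOR 136 = 162
byte 7:  59 XOR  56 =   3
byte 8: 171 XOR  53 = 158
byte 9: 100 XOR 242 = 150
byte 10:  60 XOR 228 = 216
byte 11: 140 XOR 136 =   4
byte 12:  76 XOR  56 = 116

c1743998b111a2039e96d80474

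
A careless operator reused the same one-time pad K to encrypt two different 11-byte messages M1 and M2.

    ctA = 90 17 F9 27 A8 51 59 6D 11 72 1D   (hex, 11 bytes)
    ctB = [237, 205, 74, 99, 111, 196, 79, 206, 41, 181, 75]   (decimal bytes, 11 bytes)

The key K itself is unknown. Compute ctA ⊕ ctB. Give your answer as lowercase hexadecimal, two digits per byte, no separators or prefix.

ctA ⊕ ctB = (M1 ⊕ K) ⊕ (M2 ⊕ K) = M1 ⊕ M2 — the shared key cancels under XOR.
90 XOR ed = 7d
17 XOR cd = da
f9 XOR 4a = b3
27 XOR 63 = 44
a8 XOR 6f = c7
51 XOR c4 = 95
59 XOR 4f = 16
6d XOR ce = a3
11 XOR 29 = 38
72 XOR b5 = c7
1d XOR 4b = 56

7ddab344c79516a338c756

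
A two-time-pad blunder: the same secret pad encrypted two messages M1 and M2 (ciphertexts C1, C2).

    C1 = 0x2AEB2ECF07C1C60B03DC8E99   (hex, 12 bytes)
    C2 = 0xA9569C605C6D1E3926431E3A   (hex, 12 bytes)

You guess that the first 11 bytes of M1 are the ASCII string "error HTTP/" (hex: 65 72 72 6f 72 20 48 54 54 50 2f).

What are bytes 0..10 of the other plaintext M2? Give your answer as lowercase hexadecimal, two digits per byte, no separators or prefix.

First, C1 ⊕ C2 = (M1 ⊕ K) ⊕ (M2 ⊕ K) = M1 ⊕ M2, so the key drops out. Then M2 = (M1 ⊕ M2) ⊕ M1 over the first 11 bytes.
byte 0: (2a ⊕ a9) ⊕ 65 = 83 ⊕ 65 = e6
byte 1: (eb ⊕ 56) ⊕ 72 = bd ⊕ 72 = cf
byte 2: (2e ⊕ 9c) ⊕ 72 = b2 ⊕ 72 = c0
byte 3: (cf ⊕ 60) ⊕ 6f = af ⊕ 6f = c0
byte 4: (07 ⊕ 5c) ⊕ 72 = 5b ⊕ 72 = 29
byte 5: (c1 ⊕ 6d) ⊕ 20 = ac ⊕ 20 = 8c
byte 6: (c6 ⊕ 1e) ⊕ 48 = d8 ⊕ 48 = 90
byte 7: (0b ⊕ 39) ⊕ 54 = 32 ⊕ 54 = 66
byte 8: (03 ⊕ 26) ⊕ 54 = 25 ⊕ 54 = 71
byte 9: (dc ⊕ 43) ⊕ 50 = 9f ⊕ 50 = cf
byte 10: (8e ⊕ 1e) ⊕ 2f = 90 ⊕ 2f = bf

e6cfc0c0298c906671cfbf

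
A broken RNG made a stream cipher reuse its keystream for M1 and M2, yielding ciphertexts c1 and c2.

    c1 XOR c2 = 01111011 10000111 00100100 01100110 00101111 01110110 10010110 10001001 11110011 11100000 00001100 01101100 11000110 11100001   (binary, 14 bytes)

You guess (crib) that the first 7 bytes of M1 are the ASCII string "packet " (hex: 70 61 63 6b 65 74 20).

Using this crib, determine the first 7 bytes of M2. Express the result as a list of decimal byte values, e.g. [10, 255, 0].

Since c1 ⊕ c2 = M1 ⊕ M2, XORing with the guessed M1 bytes yields the corresponding M2 bytes: M2 = (c1 ⊕ c2) ⊕ M1.
byte 0: 01111011 XOR 01110000 = 00001011
byte 1: 10000111 XOR 01100001 = 11100110
byte 2: 00100100 XOR 01100011 = 01000111
byte 3: 01100110 XOR 01101011 = 00001101
byte 4: 00101111 XOR 01100101 = 01001010
byte 5: 01110110 XOR 01110100 = 00000010
byte 6: 10010110 XOR 00100000 = 10110110

[11, 230, 71, 13, 74, 2, 182]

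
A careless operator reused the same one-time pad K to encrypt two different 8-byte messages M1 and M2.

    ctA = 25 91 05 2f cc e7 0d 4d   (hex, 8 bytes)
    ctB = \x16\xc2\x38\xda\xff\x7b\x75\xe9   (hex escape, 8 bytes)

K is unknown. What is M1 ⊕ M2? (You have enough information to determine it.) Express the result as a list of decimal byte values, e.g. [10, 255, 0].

[51, 83, 61, 245, 51, 156, 120, 164]

ctA ⊕ ctB = (M1 ⊕ K) ⊕ (M2 ⊕ K) = M1 ⊕ M2 — the shared key cancels under XOR.
00100101 ⊕ 00010110 = 00110011
10010001 ⊕ 11000010 = 01010011
00000101 ⊕ 00111000 = 00111101
00101111 ⊕ 11011010 = 11110101
11001100 ⊕ 11111111 = 00110011
11100111 ⊕ 01111011 = 10011100
00001101 ⊕ 01110101 = 01111000
01001101 ⊕ 11101001 = 10100100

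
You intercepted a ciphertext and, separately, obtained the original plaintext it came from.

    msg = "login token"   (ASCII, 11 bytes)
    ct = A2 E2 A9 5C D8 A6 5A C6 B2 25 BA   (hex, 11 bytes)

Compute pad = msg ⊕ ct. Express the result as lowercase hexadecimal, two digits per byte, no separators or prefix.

ce8dce35b6862ea9d940d4

Since ct = msg ⊕ pad, XORing both sides with msg gives pad = msg ⊕ ct.
byte 0: 01101100 ⊕ 10100010 = 11001110
byte 1: 01101111 ⊕ 11100010 = 10001101
byte 2: 01100111 ⊕ 10101001 = 11001110
byte 3: 01101001 ⊕ 01011100 = 00110101
byte 4: 01101110 ⊕ 11011000 = 10110110
byte 5: 00100000 ⊕ 10100110 = 10000110
byte 6: 01110100 ⊕ 01011010 = 00101110
byte 7: 01101111 ⊕ 11000110 = 10101001
byte 8: 01101011 ⊕ 10110010 = 11011001
byte 9: 01100101 ⊕ 00100101 = 01000000
byte 10: 01101110 ⊕ 10111010 = 11010100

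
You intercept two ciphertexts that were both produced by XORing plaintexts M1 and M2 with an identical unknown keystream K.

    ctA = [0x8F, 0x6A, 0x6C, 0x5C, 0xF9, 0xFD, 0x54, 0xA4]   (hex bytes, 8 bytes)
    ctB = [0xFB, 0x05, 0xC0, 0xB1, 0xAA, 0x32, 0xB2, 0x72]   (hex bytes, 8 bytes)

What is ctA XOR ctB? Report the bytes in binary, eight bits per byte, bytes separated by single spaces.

01110100 01101111 10101100 11101101 01010011 11001111 11100110 11010110

ctA ⊕ ctB = (M1 ⊕ K) ⊕ (M2 ⊕ K) = M1 ⊕ M2 — the shared key cancels under XOR.
8f xor fb = 74
6a xor 05 = 6f
6c xor c0 = ac
5c xor b1 = ed
f9 xor aa = 53
fd xor 32 = cf
54 xor b2 = e6
a4 xor 72 = d6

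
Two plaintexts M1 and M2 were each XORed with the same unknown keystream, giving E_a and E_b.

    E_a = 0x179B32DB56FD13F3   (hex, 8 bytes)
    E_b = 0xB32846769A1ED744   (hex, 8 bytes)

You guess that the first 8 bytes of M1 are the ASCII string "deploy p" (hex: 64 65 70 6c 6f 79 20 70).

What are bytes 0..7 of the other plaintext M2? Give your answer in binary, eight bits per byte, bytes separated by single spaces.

First, E_a ⊕ E_b = (M1 ⊕ K) ⊕ (M2 ⊕ K) = M1 ⊕ M2, so the key drops out. Then M2 = (M1 ⊕ M2) ⊕ M1 over the first 8 bytes.
byte 0: (17 ^ b3) ^ 64 = a4 ^ 64 = c0
byte 1: (9b ^ 28) ^ 65 = b3 ^ 65 = d6
byte 2: (32 ^ 46) ^ 70 = 74 ^ 70 = 04
byte 3: (db ^ 76) ^ 6c = ad ^ 6c = c1
byte 4: (56 ^ 9a) ^ 6f = cc ^ 6f = a3
byte 5: (fd ^ 1e) ^ 79 = e3 ^ 79 = 9a
byte 6: (13 ^ d7) ^ 20 = c4 ^ 20 = e4
byte 7: (f3 ^ 44) ^ 70 = b7 ^ 70 = c7

11000000 11010110 00000100 11000001 10100011 10011010 11100100 11000111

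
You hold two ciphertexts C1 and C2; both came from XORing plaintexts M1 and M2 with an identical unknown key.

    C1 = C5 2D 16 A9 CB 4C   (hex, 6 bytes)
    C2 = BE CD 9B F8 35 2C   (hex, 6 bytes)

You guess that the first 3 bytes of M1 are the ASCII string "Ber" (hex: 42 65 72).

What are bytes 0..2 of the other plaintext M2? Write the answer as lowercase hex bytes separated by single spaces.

39 85 ff

First, C1 ⊕ C2 = (M1 ⊕ K) ⊕ (M2 ⊕ K) = M1 ⊕ M2, so the key drops out. Then M2 = (M1 ⊕ M2) ⊕ M1 over the first 3 bytes.
byte 0: (c5 XOR be) XOR 42 = 7b XOR 42 = 39
byte 1: (2d XOR cd) XOR 65 = e0 XOR 65 = 85
byte 2: (16 XOR 9b) XOR 72 = 8d XOR 72 = ff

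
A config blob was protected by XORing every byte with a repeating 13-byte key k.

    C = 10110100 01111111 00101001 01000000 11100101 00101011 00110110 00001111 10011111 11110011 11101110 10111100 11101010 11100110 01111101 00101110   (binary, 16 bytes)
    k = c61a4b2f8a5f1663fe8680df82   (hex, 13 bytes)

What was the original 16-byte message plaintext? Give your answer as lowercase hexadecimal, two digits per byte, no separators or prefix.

7265626f6f74206c61756e6368206765

The 13-byte key repeats, so the effective keystream is c6 1a 4b 2f 8a 5f 16 63 fe 86 80 df 82 c6 1a 4b.
byte 0: b4 XOR c6 = 72
byte 1: 7f XOR 1a = 65
byte 2: 29 XOR 4b = 62
byte 3: 40 XOR 2f = 6f
byte 4: e5 XOR 8a = 6f
byte 5: 2b XOR 5f = 74
byte 6: 36 XOR 16 = 20
byte 7: 0f XOR 63 = 6c
byte 8: 9f XOR fe = 61
byte 9: f3 XOR 86 = 75
byte 10: ee XOR 80 = 6e
byte 11: bc XOR df = 63
byte 12: ea XOR 82 = 68
byte 13: e6 XOR c6 = 20
byte 14: 7d XOR 1a = 67
byte 15: 2e XOR 4b = 65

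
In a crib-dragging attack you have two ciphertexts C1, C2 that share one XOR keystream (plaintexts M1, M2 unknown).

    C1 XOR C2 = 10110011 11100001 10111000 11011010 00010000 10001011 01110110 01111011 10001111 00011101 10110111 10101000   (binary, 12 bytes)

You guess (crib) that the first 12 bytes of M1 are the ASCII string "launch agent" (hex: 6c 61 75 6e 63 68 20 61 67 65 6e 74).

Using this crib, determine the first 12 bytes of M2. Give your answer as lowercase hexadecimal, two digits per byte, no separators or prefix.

Since C1 ⊕ C2 = M1 ⊕ M2, XORing with the guessed M1 bytes yields the corresponding M2 bytes: M2 = (C1 ⊕ C2) ⊕ M1.
b3 ⊕ 6c = df
e1 ⊕ 61 = 80
b8 ⊕ 75 = cd
da ⊕ 6e = b4
10 ⊕ 63 = 73
8b ⊕ 68 = e3
76 ⊕ 20 = 56
7b ⊕ 61 = 1a
8f ⊕ 67 = e8
1d ⊕ 65 = 78
b7 ⊕ 6e = d9
a8 ⊕ 74 = dc

df80cdb473e3561ae878d9dc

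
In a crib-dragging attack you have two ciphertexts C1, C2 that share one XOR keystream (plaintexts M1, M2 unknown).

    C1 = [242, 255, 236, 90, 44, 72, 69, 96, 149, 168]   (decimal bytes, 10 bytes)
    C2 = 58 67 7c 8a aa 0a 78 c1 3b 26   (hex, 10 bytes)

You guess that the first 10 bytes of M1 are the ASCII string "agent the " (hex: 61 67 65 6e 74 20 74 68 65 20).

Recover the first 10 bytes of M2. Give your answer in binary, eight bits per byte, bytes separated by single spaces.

11001011 11111111 11110101 10111110 11110010 01100010 01001001 11001001 11001011 10101110

First, C1 ⊕ C2 = (M1 ⊕ K) ⊕ (M2 ⊕ K) = M1 ⊕ M2, so the key drops out. Then M2 = (M1 ⊕ M2) ⊕ M1 over the first 10 bytes.
byte 0: (f2 ^ 58) ^ 61 = aa ^ 61 = cb
byte 1: (ff ^ 67) ^ 67 = 98 ^ 67 = ff
byte 2: (ec ^ 7c) ^ 65 = 90 ^ 65 = f5
byte 3: (5a ^ 8a) ^ 6e = d0 ^ 6e = be
byte 4: (2c ^ aa) ^ 74 = 86 ^ 74 = f2
byte 5: (48 ^ 0a) ^ 20 = 42 ^ 20 = 62
byte 6: (45 ^ 78) ^ 74 = 3d ^ 74 = 49
byte 7: (60 ^ c1) ^ 68 = a1 ^ 68 = c9
byte 8: (95 ^ 3b) ^ 65 = ae ^ 65 = cb
byte 9: (a8 ^ 26) ^ 20 = 8e ^ 20 = ae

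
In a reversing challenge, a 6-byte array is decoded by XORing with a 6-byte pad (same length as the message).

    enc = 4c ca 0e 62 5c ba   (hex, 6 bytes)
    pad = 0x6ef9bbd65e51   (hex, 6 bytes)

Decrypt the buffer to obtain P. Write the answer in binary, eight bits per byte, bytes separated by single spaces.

00100010 00110011 10110101 10110100 00000010 11101011

XOR is its own inverse, so applying the key byte-wise gives the result directly.
01001100 ^ 01101110 = 00100010
11001010 ^ 11111001 = 00110011
00001110 ^ 10111011 = 10110101
01100010 ^ 11010110 = 10110100
01011100 ^ 01011110 = 00000010
10111010 ^ 01010001 = 11101011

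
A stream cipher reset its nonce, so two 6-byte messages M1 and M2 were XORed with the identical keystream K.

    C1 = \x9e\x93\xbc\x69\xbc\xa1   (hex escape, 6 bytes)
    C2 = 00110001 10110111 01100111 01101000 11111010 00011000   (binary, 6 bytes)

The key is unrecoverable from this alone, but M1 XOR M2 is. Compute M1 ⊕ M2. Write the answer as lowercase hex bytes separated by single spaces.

af 24 db 01 46 b9

C1 ⊕ C2 = (M1 ⊕ K) ⊕ (M2 ⊕ K) = M1 ⊕ M2 — the shared key cancels under XOR.
9e xor 31 = af
93 xor b7 = 24
bc xor 67 = db
69 xor 68 = 01
bc xor fa = 46
a1 xor 18 = b9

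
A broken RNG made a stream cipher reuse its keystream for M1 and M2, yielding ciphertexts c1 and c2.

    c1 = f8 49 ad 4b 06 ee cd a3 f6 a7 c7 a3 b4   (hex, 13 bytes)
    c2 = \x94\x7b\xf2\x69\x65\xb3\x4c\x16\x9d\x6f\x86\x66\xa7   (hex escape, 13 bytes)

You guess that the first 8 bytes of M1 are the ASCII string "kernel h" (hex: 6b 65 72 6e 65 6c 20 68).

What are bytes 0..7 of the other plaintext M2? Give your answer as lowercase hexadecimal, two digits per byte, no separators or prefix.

First, c1 ⊕ c2 = (M1 ⊕ K) ⊕ (M2 ⊕ K) = M1 ⊕ M2, so the key drops out. Then M2 = (M1 ⊕ M2) ⊕ M1 over the first 8 bytes.
byte 0: (f8 ⊕ 94) ⊕ 6b = 6c ⊕ 6b = 07
byte 1: (49 ⊕ 7b) ⊕ 65 = 32 ⊕ 65 = 57
byte 2: (ad ⊕ f2) ⊕ 72 = 5f ⊕ 72 = 2d
byte 3: (4b ⊕ 69) ⊕ 6e = 22 ⊕ 6e = 4c
byte 4: (06 ⊕ 65) ⊕ 65 = 63 ⊕ 65 = 06
byte 5: (ee ⊕ b3) ⊕ 6c = 5d ⊕ 6c = 31
byte 6: (cd ⊕ 4c) ⊕ 20 = 81 ⊕ 20 = a1
byte 7: (a3 ⊕ 16) ⊕ 68 = b5 ⊕ 68 = dd

07572d4c0631a1dd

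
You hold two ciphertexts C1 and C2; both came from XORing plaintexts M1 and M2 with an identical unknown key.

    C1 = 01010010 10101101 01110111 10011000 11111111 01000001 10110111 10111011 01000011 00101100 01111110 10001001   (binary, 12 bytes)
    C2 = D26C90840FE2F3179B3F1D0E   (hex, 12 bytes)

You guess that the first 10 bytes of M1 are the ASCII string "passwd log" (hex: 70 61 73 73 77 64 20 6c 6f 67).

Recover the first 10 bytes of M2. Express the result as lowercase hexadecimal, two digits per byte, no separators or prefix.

f0a0946f87c764c0b774

First, C1 ⊕ C2 = (M1 ⊕ K) ⊕ (M2 ⊕ K) = M1 ⊕ M2, so the key drops out. Then M2 = (M1 ⊕ M2) ⊕ M1 over the first 10 bytes.
byte 0: (52 ⊕ d2) ⊕ 70 = 80 ⊕ 70 = f0
byte 1: (ad ⊕ 6c) ⊕ 61 = c1 ⊕ 61 = a0
byte 2: (77 ⊕ 90) ⊕ 73 = e7 ⊕ 73 = 94
byte 3: (98 ⊕ 84) ⊕ 73 = 1c ⊕ 73 = 6f
byte 4: (ff ⊕ 0f) ⊕ 77 = f0 ⊕ 77 = 87
byte 5: (41 ⊕ e2) ⊕ 64 = a3 ⊕ 64 = c7
byte 6: (b7 ⊕ f3) ⊕ 20 = 44 ⊕ 20 = 64
byte 7: (bb ⊕ 17) ⊕ 6c = ac ⊕ 6c = c0
byte 8: (43 ⊕ 9b) ⊕ 6f = d8 ⊕ 6f = b7
byte 9: (2c ⊕ 3f) ⊕ 67 = 13 ⊕ 67 = 74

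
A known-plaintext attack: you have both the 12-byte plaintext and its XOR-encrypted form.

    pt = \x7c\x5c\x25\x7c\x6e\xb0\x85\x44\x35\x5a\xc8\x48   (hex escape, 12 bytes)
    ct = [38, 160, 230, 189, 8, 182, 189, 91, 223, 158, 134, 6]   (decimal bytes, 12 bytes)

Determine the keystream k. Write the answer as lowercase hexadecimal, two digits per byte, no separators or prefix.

5afcc3c16606381feac44e4e

Since ct = pt ⊕ k, XORing both sides with pt gives k = pt ⊕ ct.
byte 0: 124 ⊕  38 =  90
byte 1:  92 ⊕ 160 = 252
byte 2:  37 ⊕ 230 = 195
byte 3: 124 ⊕ 189 = 193
byte 4: 110 ⊕   8 = 102
byte 5: 176 ⊕ 182 =   6
byte 6: 133 ⊕ 189 =  56
byte 7:  68 ⊕  91 =  31
byte 8:  53 ⊕ 223 = 234
byte 9:  90 ⊕ 158 = 196
byte 10: 200 ⊕ 134 =  78
byte 11:  72 ⊕   6 =  78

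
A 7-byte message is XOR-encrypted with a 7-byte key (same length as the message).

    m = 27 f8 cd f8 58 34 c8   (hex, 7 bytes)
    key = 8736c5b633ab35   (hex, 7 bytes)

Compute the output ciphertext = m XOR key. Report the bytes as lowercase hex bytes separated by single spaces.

XOR is its own inverse, so applying the key byte-wise gives the result directly.
byte 0: 27 ^ 87 = a0
byte 1: f8 ^ 36 = ce
byte 2: cd ^ c5 = 08
byte 3: f8 ^ b6 = 4e
byte 4: 58 ^ 33 = 6b
byte 5: 34 ^ ab = 9f
byte 6: c8 ^ 35 = fd

a0 ce 08 4e 6b 9f fd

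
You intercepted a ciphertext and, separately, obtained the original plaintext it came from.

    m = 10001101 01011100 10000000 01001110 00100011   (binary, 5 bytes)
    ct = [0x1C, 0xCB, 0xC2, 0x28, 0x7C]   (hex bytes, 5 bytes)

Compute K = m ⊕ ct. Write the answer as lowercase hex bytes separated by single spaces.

91 97 42 66 5f

Since ct = m ⊕ K, XORing both sides with m gives K = m ⊕ ct.
byte 0: 8d XOR 1c = 91
byte 1: 5c XOR cb = 97
byte 2: 80 XOR c2 = 42
byte 3: 4e XOR 28 = 66
byte 4: 23 XOR 7c = 5f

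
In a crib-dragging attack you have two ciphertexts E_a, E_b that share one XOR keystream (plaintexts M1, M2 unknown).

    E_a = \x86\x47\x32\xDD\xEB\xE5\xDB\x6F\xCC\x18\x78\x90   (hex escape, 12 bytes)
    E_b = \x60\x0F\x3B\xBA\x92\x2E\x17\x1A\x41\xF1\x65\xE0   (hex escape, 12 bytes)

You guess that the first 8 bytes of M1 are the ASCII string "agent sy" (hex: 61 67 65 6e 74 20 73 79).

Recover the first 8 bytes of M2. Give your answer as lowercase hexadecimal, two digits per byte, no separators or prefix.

872f6c090debbf0c

First, E_a ⊕ E_b = (M1 ⊕ K) ⊕ (M2 ⊕ K) = M1 ⊕ M2, so the key drops out. Then M2 = (M1 ⊕ M2) ⊕ M1 over the first 8 bytes.
byte 0: (86 ⊕ 60) ⊕ 61 = e6 ⊕ 61 = 87
byte 1: (47 ⊕ 0f) ⊕ 67 = 48 ⊕ 67 = 2f
byte 2: (32 ⊕ 3b) ⊕ 65 = 09 ⊕ 65 = 6c
byte 3: (dd ⊕ ba) ⊕ 6e = 67 ⊕ 6e = 09
byte 4: (eb ⊕ 92) ⊕ 74 = 79 ⊕ 74 = 0d
byte 5: (e5 ⊕ 2e) ⊕ 20 = cb ⊕ 20 = eb
byte 6: (db ⊕ 17) ⊕ 73 = cc ⊕ 73 = bf
byte 7: (6f ⊕ 1a) ⊕ 79 = 75 ⊕ 79 = 0c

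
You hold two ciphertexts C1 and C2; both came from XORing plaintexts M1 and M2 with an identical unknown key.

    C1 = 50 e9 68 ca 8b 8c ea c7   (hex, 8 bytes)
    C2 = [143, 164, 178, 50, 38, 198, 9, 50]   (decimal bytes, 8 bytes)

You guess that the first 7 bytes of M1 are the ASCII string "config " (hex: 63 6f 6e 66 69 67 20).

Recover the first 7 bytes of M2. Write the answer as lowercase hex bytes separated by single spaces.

bc 22 b4 9e c4 2d c3

First, C1 ⊕ C2 = (M1 ⊕ K) ⊕ (M2 ⊕ K) = M1 ⊕ M2, so the key drops out. Then M2 = (M1 ⊕ M2) ⊕ M1 over the first 7 bytes.
byte 0: (50 xor 8f) xor 63 = df xor 63 = bc
byte 1: (e9 xor a4) xor 6f = 4d xor 6f = 22
byte 2: (68 xor b2) xor 6e = da xor 6e = b4
byte 3: (ca xor 32) xor 66 = f8 xor 66 = 9e
byte 4: (8b xor 26) xor 69 = ad xor 69 = c4
byte 5: (8c xor c6) xor 67 = 4a xor 67 = 2d
byte 6: (ea xor 09) xor 20 = e3 xor 20 = c3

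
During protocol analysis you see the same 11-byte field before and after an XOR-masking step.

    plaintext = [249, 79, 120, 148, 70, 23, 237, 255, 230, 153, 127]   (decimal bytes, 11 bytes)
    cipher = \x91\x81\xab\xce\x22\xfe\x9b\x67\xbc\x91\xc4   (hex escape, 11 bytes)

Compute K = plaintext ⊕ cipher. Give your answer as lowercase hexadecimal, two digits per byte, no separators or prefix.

Since cipher = plaintext ⊕ K, XORing both sides with plaintext gives K = plaintext ⊕ cipher.
byte 0: 249 xor 145 = 104
byte 1:  79 xor 129 = 206
byte 2: 120 xor 171 = 211
byte 3: 148 xor 206 =  90
byte 4:  70 xor  34 = 100
byte 5:  23 xor 254 = 233
byte 6: 237 xor 155 = 118
byte 7: 255 xor 103 = 152
byte 8: 230 xor 188 =  90
byte 9: 153 xor 145 =   8
byte 10: 127 xor 196 = 187

68ced35a64e976985a08bb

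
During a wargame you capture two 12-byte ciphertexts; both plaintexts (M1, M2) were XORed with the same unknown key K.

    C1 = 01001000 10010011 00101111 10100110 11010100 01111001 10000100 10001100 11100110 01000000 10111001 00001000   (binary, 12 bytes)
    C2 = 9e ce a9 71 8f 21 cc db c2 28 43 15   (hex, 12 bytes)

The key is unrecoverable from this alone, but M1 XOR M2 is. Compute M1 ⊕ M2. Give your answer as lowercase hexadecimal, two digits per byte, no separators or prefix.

d65d86d75b5848572468fa1d

C1 ⊕ C2 = (M1 ⊕ K) ⊕ (M2 ⊕ K) = M1 ⊕ M2 — the shared key cancels under XOR.
byte 0: 48 ^ 9e = d6
byte 1: 93 ^ ce = 5d
byte 2: 2f ^ a9 = 86
byte 3: a6 ^ 71 = d7
byte 4: d4 ^ 8f = 5b
byte 5: 79 ^ 21 = 58
byte 6: 84 ^ cc = 48
byte 7: 8c ^ db = 57
byte 8: e6 ^ c2 = 24
byte 9: 40 ^ 28 = 68
byte 10: b9 ^ 43 = fa
byte 11: 08 ^ 15 = 1d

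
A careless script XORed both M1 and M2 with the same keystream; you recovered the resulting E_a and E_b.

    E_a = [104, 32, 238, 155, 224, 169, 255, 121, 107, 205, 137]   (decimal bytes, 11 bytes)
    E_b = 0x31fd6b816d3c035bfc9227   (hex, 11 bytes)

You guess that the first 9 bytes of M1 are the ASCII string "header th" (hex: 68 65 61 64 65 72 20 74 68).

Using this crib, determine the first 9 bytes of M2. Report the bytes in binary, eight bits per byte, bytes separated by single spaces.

First, E_a ⊕ E_b = (M1 ⊕ K) ⊕ (M2 ⊕ K) = M1 ⊕ M2, so the key drops out. Then M2 = (M1 ⊕ M2) ⊕ M1 over the first 9 bytes.
byte 0: (68 xor 31) xor 68 = 59 xor 68 = 31
byte 1: (20 xor fd) xor 65 = dd xor 65 = b8
byte 2: (ee xor 6b) xor 61 = 85 xor 61 = e4
byte 3: (9b xor 81) xor 64 = 1a xor 64 = 7e
byte 4: (e0 xor 6d) xor 65 = 8d xor 65 = e8
byte 5: (a9 xor 3c) xor 72 = 95 xor 72 = e7
byte 6: (ff xor 03) xor 20 = fc xor 20 = dc
byte 7: (79 xor 5b) xor 74 = 22 xor 74 = 56
byte 8: (6b xor fc) xor 68 = 97 xor 68 = ff

00110001 10111000 11100100 01111110 11101000 11100111 11011100 01010110 11111111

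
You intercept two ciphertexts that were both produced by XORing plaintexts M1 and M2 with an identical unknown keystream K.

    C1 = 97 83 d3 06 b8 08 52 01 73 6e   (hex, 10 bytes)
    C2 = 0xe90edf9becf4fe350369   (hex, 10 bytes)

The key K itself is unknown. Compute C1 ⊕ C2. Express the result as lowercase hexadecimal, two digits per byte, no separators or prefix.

7e8d0c9d54fcac347007

C1 ⊕ C2 = (M1 ⊕ K) ⊕ (M2 ⊕ K) = M1 ⊕ M2 — the shared key cancels under XOR.
byte 0: 97 ⊕ e9 = 7e
byte 1: 83 ⊕ 0e = 8d
byte 2: d3 ⊕ df = 0c
byte 3: 06 ⊕ 9b = 9d
byte 4: b8 ⊕ ec = 54
byte 5: 08 ⊕ f4 = fc
byte 6: 52 ⊕ fe = ac
byte 7: 01 ⊕ 35 = 34
byte 8: 73 ⊕ 03 = 70
byte 9: 6e ⊕ 69 = 07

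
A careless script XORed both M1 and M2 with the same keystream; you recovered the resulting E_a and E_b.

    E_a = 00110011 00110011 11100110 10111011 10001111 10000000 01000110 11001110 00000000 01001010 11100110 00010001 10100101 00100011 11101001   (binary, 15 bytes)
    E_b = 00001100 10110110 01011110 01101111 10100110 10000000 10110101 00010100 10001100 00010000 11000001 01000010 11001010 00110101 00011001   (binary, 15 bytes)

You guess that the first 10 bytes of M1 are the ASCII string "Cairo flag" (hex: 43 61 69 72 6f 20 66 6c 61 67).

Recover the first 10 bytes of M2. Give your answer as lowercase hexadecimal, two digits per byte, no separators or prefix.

First, E_a ⊕ E_b = (M1 ⊕ K) ⊕ (M2 ⊕ K) = M1 ⊕ M2, so the key drops out. Then M2 = (M1 ⊕ M2) ⊕ M1 over the first 10 bytes.
byte 0: (33 ^ 0c) ^ 43 = 3f ^ 43 = 7c
byte 1: (33 ^ b6) ^ 61 = 85 ^ 61 = e4
byte 2: (e6 ^ 5e) ^ 69 = b8 ^ 69 = d1
byte 3: (bb ^ 6f) ^ 72 = d4 ^ 72 = a6
byte 4: (8f ^ a6) ^ 6f = 29 ^ 6f = 46
byte 5: (80 ^ 80) ^ 20 = 00 ^ 20 = 20
byte 6: (46 ^ b5) ^ 66 = f3 ^ 66 = 95
byte 7: (ce ^ 14) ^ 6c = da ^ 6c = b6
byte 8: (00 ^ 8c) ^ 61 = 8c ^ 61 = ed
byte 9: (4a ^ 10) ^ 67 = 5a ^ 67 = 3d

7ce4d1a6462095b6ed3d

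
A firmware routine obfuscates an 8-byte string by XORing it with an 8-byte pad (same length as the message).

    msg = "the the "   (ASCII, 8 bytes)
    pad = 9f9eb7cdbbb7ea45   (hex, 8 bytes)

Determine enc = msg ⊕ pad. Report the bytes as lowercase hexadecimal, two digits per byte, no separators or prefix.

ebf6d2edcfdf8f65

XOR is its own inverse, so applying the key byte-wise gives the result directly.
116 ⊕ 159 = 235
104 ⊕ 158 = 246
101 ⊕ 183 = 210
 32 ⊕ 205 = 237
116 ⊕ 187 = 207
104 ⊕ 183 = 223
101 ⊕ 234 = 143
 32 ⊕  69 = 101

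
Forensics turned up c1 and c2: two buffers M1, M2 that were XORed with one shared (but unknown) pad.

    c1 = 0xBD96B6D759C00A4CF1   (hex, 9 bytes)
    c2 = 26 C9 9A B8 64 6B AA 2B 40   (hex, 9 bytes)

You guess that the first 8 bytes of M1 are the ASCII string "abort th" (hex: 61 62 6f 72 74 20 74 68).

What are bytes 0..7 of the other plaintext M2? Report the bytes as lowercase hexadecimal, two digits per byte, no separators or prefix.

First, c1 ⊕ c2 = (M1 ⊕ K) ⊕ (M2 ⊕ K) = M1 ⊕ M2, so the key drops out. Then M2 = (M1 ⊕ M2) ⊕ M1 over the first 8 bytes.
byte 0: (bd xor 26) xor 61 = 9b xor 61 = fa
byte 1: (96 xor c9) xor 62 = 5f xor 62 = 3d
byte 2: (b6 xor 9a) xor 6f = 2c xor 6f = 43
byte 3: (d7 xor b8) xor 72 = 6f xor 72 = 1d
byte 4: (59 xor 64) xor 74 = 3d xor 74 = 49
byte 5: (c0 xor 6b) xor 20 = ab xor 20 = 8b
byte 6: (0a xor aa) xor 74 = a0 xor 74 = d4
byte 7: (4c xor 2b) xor 68 = 67 xor 68 = 0f

fa3d431d498bd40f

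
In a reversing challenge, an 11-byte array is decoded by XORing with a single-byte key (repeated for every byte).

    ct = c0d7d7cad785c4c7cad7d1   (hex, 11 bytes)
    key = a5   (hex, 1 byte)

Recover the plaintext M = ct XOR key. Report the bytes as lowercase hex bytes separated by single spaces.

The 1-byte key repeats, so the effective keystream is a5 a5 a5 a5 a5 a5 a5 a5 a5 a5 a5.
byte 0: c0 xor a5 = 65
byte 1: d7 xor a5 = 72
byte 2: d7 xor a5 = 72
byte 3: ca xor a5 = 6f
byte 4: d7 xor a5 = 72
byte 5: 85 xor a5 = 20
byte 6: c4 xor a5 = 61
byte 7: c7 xor a5 = 62
byte 8: ca xor a5 = 6f
byte 9: d7 xor a5 = 72
byte 10: d1 xor a5 = 74

65 72 72 6f 72 20 61 62 6f 72 74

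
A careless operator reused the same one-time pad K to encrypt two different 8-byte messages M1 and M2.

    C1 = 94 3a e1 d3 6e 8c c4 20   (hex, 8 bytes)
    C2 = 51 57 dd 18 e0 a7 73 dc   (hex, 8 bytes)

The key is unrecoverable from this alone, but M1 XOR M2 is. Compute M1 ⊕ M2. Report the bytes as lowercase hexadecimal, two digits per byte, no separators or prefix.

C1 ⊕ C2 = (M1 ⊕ K) ⊕ (M2 ⊕ K) = M1 ⊕ M2 — the shared key cancels under XOR.
byte 0: 94 XOR 51 = c5
byte 1: 3a XOR 57 = 6d
byte 2: e1 XOR dd = 3c
byte 3: d3 XOR 18 = cb
byte 4: 6e XOR e0 = 8e
byte 5: 8c XOR a7 = 2b
byte 6: c4 XOR 73 = b7
byte 7: 20 XOR dc = fc

c56d3ccb8e2bb7fc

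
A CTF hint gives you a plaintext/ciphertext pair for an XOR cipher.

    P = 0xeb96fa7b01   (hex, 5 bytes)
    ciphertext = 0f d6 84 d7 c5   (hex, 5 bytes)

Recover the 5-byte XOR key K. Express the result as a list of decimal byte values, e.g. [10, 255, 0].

[228, 64, 126, 172, 196]

Since ciphertext = P ⊕ K, XORing both sides with P gives K = P ⊕ ciphertext.
eb ⊕ 0f = e4
96 ⊕ d6 = 40
fa ⊕ 84 = 7e
7b ⊕ d7 = ac
01 ⊕ c5 = c4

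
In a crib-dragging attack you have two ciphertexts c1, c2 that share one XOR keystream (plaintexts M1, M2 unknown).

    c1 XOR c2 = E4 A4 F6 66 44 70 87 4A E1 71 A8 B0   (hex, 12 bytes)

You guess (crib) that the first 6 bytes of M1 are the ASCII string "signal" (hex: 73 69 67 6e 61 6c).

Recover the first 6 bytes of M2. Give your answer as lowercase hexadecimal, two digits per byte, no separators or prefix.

Since c1 ⊕ c2 = M1 ⊕ M2, XORing with the guessed M1 bytes yields the corresponding M2 bytes: M2 = (c1 ⊕ c2) ⊕ M1.
228 XOR 115 = 151
164 XOR 105 = 205
246 XOR 103 = 145
102 XOR 110 =   8
 68 XOR  97 =  37
112 XOR 108 =  28

97cd9108251c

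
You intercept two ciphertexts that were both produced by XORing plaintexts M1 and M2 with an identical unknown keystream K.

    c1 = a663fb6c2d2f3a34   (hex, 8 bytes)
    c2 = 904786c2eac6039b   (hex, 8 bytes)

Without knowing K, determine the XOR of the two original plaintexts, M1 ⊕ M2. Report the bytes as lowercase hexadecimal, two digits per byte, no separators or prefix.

36247daec7e939af

c1 ⊕ c2 = (M1 ⊕ K) ⊕ (M2 ⊕ K) = M1 ⊕ M2 — the shared key cancels under XOR.
a6 XOR 90 = 36
63 XOR 47 = 24
fb XOR 86 = 7d
6c XOR c2 = ae
2d XOR ea = c7
2f XOR c6 = e9
3a XOR 03 = 39
34 XOR 9b = af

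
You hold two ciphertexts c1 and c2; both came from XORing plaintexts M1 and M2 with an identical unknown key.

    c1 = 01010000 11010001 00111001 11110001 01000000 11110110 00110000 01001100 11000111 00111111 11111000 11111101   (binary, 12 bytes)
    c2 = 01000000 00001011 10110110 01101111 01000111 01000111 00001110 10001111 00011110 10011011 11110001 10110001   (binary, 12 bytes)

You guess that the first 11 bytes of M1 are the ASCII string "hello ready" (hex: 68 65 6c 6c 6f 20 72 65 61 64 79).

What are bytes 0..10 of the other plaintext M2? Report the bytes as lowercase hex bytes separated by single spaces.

First, c1 ⊕ c2 = (M1 ⊕ K) ⊕ (M2 ⊕ K) = M1 ⊕ M2, so the key drops out. Then M2 = (M1 ⊕ M2) ⊕ M1 over the first 11 bytes.
byte 0: (50 XOR 40) XOR 68 = 10 XOR 68 = 78
byte 1: (d1 XOR 0b) XOR 65 = da XOR 65 = bf
byte 2: (39 XOR b6) XOR 6c = 8f XOR 6c = e3
byte 3: (f1 XOR 6f) XOR 6c = 9e XOR 6c = f2
byte 4: (40 XOR 47) XOR 6f = 07 XOR 6f = 68
byte 5: (f6 XOR 47) XOR 20 = b1 XOR 20 = 91
byte 6: (30 XOR 0e) XOR 72 = 3e XOR 72 = 4c
byte 7: (4c XOR 8f) XOR 65 = c3 XOR 65 = a6
byte 8: (c7 XOR 1e) XOR 61 = d9 XOR 61 = b8
byte 9: (3f XOR 9b) XOR 64 = a4 XOR 64 = c0
byte 10: (f8 XOR f1) XOR 79 = 09 XOR 79 = 70

78 bf e3 f2 68 91 4c a6 b8 c0 70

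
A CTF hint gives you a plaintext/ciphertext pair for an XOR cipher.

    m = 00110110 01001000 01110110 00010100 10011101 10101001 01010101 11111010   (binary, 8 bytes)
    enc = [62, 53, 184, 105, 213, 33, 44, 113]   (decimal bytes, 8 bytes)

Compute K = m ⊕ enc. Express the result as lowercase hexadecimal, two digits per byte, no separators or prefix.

087dce7d4888798b

Since enc = m ⊕ K, XORing both sides with m gives K = m ⊕ enc.
36 XOR 3e = 08
48 XOR 35 = 7d
76 XOR b8 = ce
14 XOR 69 = 7d
9d XOR d5 = 48
a9 XOR 21 = 88
55 XOR 2c = 79
fa XOR 71 = 8b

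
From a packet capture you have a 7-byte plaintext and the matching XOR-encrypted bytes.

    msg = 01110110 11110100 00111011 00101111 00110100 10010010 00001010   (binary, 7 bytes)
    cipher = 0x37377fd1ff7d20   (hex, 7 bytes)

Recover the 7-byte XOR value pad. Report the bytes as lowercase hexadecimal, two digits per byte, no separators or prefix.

41c344fecbef2a

Since cipher = msg ⊕ pad, XORing both sides with msg gives pad = msg ⊕ cipher.
byte 0: 118 XOR  55 =  65
byte 1: 244 XOR  55 = 195
byte 2:  59 XOR 127 =  68
byte 3:  47 XOR 209 = 254
byte 4:  52 XOR 255 = 203
byte 5: 146 XOR 125 = 239
byte 6:  10 XOR  32 =  42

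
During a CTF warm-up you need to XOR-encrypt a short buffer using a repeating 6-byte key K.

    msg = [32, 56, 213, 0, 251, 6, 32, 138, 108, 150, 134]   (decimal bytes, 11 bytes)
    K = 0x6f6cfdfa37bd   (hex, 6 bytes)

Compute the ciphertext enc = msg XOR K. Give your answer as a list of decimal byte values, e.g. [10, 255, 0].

The 6-byte key repeats, so the effective keystream is 6f 6c fd fa 37 bd 6f 6c fd fa 37.
byte 0:  32 xor 111 =  79
byte 1:  56 xor 108 =  84
byte 2: 213 xor 253 =  40
byte 3:   0 xor 250 = 250
byte 4: 251 xor  55 = 204
byte 5:   6 xor 189 = 187
byte 6:  32 xor 111 =  79
byte 7: 138 xor 108 = 230
byte 8: 108 xor 253 = 145
byte 9: 150 xor 250 = 108
byte 10: 134 xor  55 = 177

[79, 84, 40, 250, 204, 187, 79, 230, 145, 108, 177]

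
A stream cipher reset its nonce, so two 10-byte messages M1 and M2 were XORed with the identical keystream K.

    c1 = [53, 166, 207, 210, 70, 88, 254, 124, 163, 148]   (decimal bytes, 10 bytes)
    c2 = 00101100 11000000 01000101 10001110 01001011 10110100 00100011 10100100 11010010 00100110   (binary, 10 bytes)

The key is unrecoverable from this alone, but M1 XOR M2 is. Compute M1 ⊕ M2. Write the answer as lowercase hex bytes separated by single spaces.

19 66 8a 5c 0d ec dd d8 71 b2

c1 ⊕ c2 = (M1 ⊕ K) ⊕ (M2 ⊕ K) = M1 ⊕ M2 — the shared key cancels under XOR.
35 ^ 2c = 19
a6 ^ c0 = 66
cf ^ 45 = 8a
d2 ^ 8e = 5c
46 ^ 4b = 0d
58 ^ b4 = ec
fe ^ 23 = dd
7c ^ a4 = d8
a3 ^ d2 = 71
94 ^ 26 = b2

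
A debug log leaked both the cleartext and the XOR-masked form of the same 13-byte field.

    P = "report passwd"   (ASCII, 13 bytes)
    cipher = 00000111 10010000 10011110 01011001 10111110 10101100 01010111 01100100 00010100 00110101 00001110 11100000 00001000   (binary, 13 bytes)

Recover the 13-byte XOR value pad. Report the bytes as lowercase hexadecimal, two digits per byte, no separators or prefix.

Since cipher = P ⊕ pad, XORing both sides with P gives pad = P ⊕ cipher.
01110010 xor 00000111 = 01110101
01100101 xor 10010000 = 11110101
01110000 xor 10011110 = 11101110
01101111 xor 01011001 = 00110110
01110010 xor 10111110 = 11001100
01110100 xor 10101100 = 11011000
00100000 xor 01010111 = 01110111
01110000 xor 01100100 = 00010100
01100001 xor 00010100 = 01110101
01110011 xor 00110101 = 01000110
01110011 xor 00001110 = 01111101
01110111 xor 11100000 = 10010111
01100100 xor 00001000 = 01101100

75f5ee36ccd8771475467d976c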